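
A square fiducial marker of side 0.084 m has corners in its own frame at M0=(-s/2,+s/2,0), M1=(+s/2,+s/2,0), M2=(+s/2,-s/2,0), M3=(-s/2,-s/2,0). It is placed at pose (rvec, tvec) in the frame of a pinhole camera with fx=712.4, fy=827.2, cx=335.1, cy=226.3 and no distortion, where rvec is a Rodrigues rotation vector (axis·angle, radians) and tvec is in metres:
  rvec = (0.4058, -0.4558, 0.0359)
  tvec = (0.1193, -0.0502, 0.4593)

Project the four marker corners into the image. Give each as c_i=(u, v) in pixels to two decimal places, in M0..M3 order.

Intrinsics K: fx=712.4, fy=827.2, cx=335.1, cy=226.3
Marker side s = 0.084 m; corners in marker frame (Z=0):
  M0 = (-0.0420, +0.0420, 0)
  M1 = (+0.0420, +0.0420, 0)
  M2 = (+0.0420, -0.0420, 0)
  M3 = (-0.0420, -0.0420, 0)
rvec = (0.4058, -0.4558, 0.0359), |rvec| = θ = 0.61132 rad = 35.026°
Rodrigues: sinθ=0.57395, 1−cosθ=0.18111; R = I + sinθ·[k]× + (1−cosθ)·[k]×²:
    [+0.89869 -0.12334 -0.42088]
    [-0.05593 +0.91957 -0.38892]
    [+0.43500 +0.37306 +0.81951]
t = (0.1193, -0.0502, 0.4593) m
M0: Pc = R·M0+t = (+0.07637, -0.00923, +0.45670); u = 712.4·(+0.07637)/0.45670 + 335.1 = 454.2358, v = 827.2·(-0.00923)/0.45670 + 226.3 = 209.5841
M1: Pc = R·M1+t = (+0.15186, -0.01393, +0.49324); u = 712.4·(+0.15186)/0.49324 + 335.1 = 554.4431, v = 827.2·(-0.01393)/0.49324 + 226.3 = 202.9431
M2: Pc = R·M2+t = (+0.16223, -0.09117, +0.46190); u = 712.4·(+0.16223)/0.46190 + 335.1 = 585.3039, v = 827.2·(-0.09117)/0.46190 + 226.3 = 63.0254
M3: Pc = R·M3+t = (+0.08674, -0.08647, +0.42536); u = 712.4·(+0.08674)/0.42536 + 335.1 = 480.3651, v = 827.2·(-0.08647)/0.42536 + 226.3 = 58.1364

c0=(454.24, 209.58) c1=(554.44, 202.94) c2=(585.30, 63.03) c3=(480.37, 58.14)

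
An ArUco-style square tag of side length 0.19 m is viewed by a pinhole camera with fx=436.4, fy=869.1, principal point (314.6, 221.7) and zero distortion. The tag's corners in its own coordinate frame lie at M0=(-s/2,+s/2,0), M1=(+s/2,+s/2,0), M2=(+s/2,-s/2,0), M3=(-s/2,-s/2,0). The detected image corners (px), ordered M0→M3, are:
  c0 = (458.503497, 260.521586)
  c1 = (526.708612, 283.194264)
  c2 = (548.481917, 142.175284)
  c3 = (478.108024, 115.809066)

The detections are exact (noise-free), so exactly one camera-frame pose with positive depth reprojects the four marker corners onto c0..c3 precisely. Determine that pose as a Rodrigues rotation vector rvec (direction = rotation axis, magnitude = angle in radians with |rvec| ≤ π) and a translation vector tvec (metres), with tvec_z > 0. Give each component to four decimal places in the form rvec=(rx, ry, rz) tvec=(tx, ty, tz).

rvec=(0.2295, -0.0957, 0.1760) tvec=(0.4812, -0.0254, 1.1141)

Intrinsics K: fx=436.4, fy=869.1, cx=314.6, cy=221.7
Marker side s = 0.19 m; corners in marker frame (Z=0):
  M0 = (-0.0950, +0.0950, 0)
  M1 = (+0.0950, +0.0950, 0)
  M2 = (+0.0950, -0.0950, 0)
  M3 = (-0.0950, -0.0950, 0)
Detected image corners:
  c0 = (458.503497, 260.521586) px
  c1 = (526.708612, 283.194264) px
  c2 = (548.481917, 142.175284) px
  c3 = (478.108024, 115.809066) px
Planar DLT: solve 8×8 A·h = b for H (H[2,2]=1):
  H  [+416.14899 -10.69042 +503.09602]
  H  [+149.42123 +790.98447 +201.87018]
  H  [+0.10254 +0.19536 +1.00000]
B = K⁻¹H; ‖b₁‖=0.897546, ‖b₂‖=0.897546; λ = 2/(‖b₁‖+‖b₂‖) = 1.114149, sign → tz>0 ⇒ λ=+1.114149
r₁ = λ·B[:,0] = (+0.98009,+0.16241,+0.11425); r₂ = λ·B[:,1] = (-0.18420,+0.95849,+0.21766)
r₃ = r₁×r₂ = (-0.07415,-0.23437,+0.96932); SVD([r₁ r₂ r₃]) → R = UVᵀ:
  R  [+0.98009 -0.18420 -0.07415]
  R  [+0.16241 +0.95849 -0.23437]
  R  [+0.11425 +0.21766 +0.96932]
t = (+0.48124, -0.02542, +1.11415) m
tr R = 2.907890; θ = arccos((tr R − 1)/2) = 0.304673 rad = 17.456°
axis k = ((R−Rᵀ)₃₂, (R−Rᵀ)₁₃, (R−Rᵀ)₂₁) / (2 sinθ) = (+0.753415, -0.314022, +0.577717)
rvec = θ·k = (+0.229545, -0.095674, +0.176015)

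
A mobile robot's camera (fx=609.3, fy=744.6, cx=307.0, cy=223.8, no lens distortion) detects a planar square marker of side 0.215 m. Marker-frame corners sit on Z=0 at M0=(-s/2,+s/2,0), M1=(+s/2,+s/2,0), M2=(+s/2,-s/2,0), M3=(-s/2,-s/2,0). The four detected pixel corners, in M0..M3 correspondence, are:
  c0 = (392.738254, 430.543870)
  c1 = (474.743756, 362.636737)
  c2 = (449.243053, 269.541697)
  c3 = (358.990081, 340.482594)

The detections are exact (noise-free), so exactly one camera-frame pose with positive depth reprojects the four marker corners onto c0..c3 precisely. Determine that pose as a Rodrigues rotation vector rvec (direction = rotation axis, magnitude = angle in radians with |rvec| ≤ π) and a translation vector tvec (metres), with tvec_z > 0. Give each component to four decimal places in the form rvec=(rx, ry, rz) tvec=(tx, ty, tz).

Intrinsics K: fx=609.3, fy=744.6, cx=307.0, cy=223.8
Marker side s = 0.215 m; corners in marker frame (Z=0):
  M0 = (-0.1075, +0.1075, 0)
  M1 = (+0.1075, +0.1075, 0)
  M2 = (+0.1075, -0.1075, 0)
  M3 = (-0.1075, -0.1075, 0)
Detected image corners:
  c0 = (392.738254, 430.543870) px
  c1 = (474.743756, 362.636737) px
  c2 = (449.243053, 269.541697) px
  c3 = (358.990081, 340.482594) px
Planar DLT: solve 8×8 A·h = b for H (H[2,2]=1):
  H  [+460.77880 +303.09215 +420.23225]
  H  [-271.52866 +564.72850 +352.20376]
  H  [+0.14559 +0.39530 +1.00000]
B = K⁻¹H; ‖b₁‖=0.808912, ‖b₂‖=0.808912; λ = 2/(‖b₁‖+‖b₂‖) = 1.236228, sign → tz>0 ⇒ λ=+1.236228
r₁ = λ·B[:,0] = (+0.84420,-0.50490,+0.17999); r₂ = λ·B[:,1] = (+0.36873,+0.79071,+0.48869)
r₃ = r₁×r₂ = (-0.38906,-0.34618,+0.85369); SVD([r₁ r₂ r₃]) → R = UVᵀ:
  R  [+0.84420 +0.36873 -0.38906]
  R  [-0.50490 +0.79071 -0.34618]
  R  [+0.17999 +0.48869 +0.85369]
t = (+0.22974, +0.21318, +1.23623) m
tr R = 2.488608; θ = arccos((tr R − 1)/2) = 0.731304 rad = 41.901°
axis k = ((R−Rᵀ)₃₂, (R−Rᵀ)₁₃, (R−Rᵀ)₂₁) / (2 sinθ) = (+0.625052, -0.426031, -0.654070)
rvec = θ·k = (+0.457103, -0.311558, -0.478324)

rvec=(0.4571, -0.3116, -0.4783) tvec=(0.2297, 0.2132, 1.2362)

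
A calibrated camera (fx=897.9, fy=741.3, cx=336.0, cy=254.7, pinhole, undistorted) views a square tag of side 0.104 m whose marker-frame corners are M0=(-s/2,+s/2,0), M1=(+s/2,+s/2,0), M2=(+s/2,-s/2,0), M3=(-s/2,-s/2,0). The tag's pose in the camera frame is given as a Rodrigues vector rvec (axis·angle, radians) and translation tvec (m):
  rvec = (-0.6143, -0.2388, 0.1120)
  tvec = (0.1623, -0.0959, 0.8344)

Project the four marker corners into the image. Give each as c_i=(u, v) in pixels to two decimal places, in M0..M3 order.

c0=(460.70, 196.15) c1=(568.59, 214.09) c2=(556.02, 145.29) c3=(455.49, 127.05)

Intrinsics K: fx=897.9, fy=741.3, cx=336.0, cy=254.7
Marker side s = 0.104 m; corners in marker frame (Z=0):
  M0 = (-0.0520, +0.0520, 0)
  M1 = (+0.0520, +0.0520, 0)
  M2 = (+0.0520, -0.0520, 0)
  M3 = (-0.0520, -0.0520, 0)
rvec = (-0.6143, -0.2388, 0.1120), |rvec| = θ = 0.66853 rad = 38.304°
Rodrigues: sinθ=0.61983, 1−cosθ=0.21527; R = I + sinθ·[k]× + (1−cosθ)·[k]×²:
    [+0.96649 -0.03319 -0.25454]
    [+0.17450 +0.81220 +0.55667]
    [+0.18827 -0.58244 +0.79077]
t = (0.1623, -0.0959, 0.8344) m
M0: Pc = R·M0+t = (+0.11032, -0.06274, +0.79432); u = 897.9·(+0.11032)/0.79432 + 336.0 = 460.7016, v = 741.3·(-0.06274)/0.79432 + 254.7 = 196.1485
M1: Pc = R·M1+t = (+0.21083, -0.04459, +0.81390); u = 897.9·(+0.21083)/0.81390 + 336.0 = 568.5903, v = 741.3·(-0.04459)/0.81390 + 254.7 = 214.0860
M2: Pc = R·M2+t = (+0.21428, -0.12906, +0.87448); u = 897.9·(+0.21428)/0.87448 + 336.0 = 556.0230, v = 741.3·(-0.12906)/0.87448 + 254.7 = 145.2945
M3: Pc = R·M3+t = (+0.11377, -0.14721, +0.85490); u = 897.9·(+0.11377)/0.85490 + 336.0 = 455.4909, v = 741.3·(-0.14721)/0.85490 + 254.7 = 127.0525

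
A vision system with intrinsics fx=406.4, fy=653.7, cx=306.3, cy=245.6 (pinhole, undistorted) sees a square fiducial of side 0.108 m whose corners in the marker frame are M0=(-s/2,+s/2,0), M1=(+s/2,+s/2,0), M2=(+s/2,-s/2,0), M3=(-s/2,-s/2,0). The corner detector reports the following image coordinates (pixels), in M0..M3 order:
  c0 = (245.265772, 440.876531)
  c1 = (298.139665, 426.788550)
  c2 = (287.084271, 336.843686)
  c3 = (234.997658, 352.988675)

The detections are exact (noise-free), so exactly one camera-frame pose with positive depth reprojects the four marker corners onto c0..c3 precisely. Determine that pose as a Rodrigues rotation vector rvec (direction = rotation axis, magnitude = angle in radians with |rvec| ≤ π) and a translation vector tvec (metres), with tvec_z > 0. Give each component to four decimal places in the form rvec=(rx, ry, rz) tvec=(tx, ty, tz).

Intrinsics K: fx=406.4, fy=653.7, cx=306.3, cy=245.6
Marker side s = 0.108 m; corners in marker frame (Z=0):
  M0 = (-0.0540, +0.0540, 0)
  M1 = (+0.0540, +0.0540, 0)
  M2 = (+0.0540, -0.0540, 0)
  M3 = (-0.0540, -0.0540, 0)
Detected image corners:
  c0 = (245.265772, 440.876531) px
  c1 = (298.139665, 426.788550) px
  c2 = (287.084271, 336.843686) px
  c3 = (234.997658, 352.988675) px
Planar DLT: solve 8×8 A·h = b for H (H[2,2]=1):
  H  [+424.67649 +74.11510 +266.01957]
  H  [-229.52435 +787.28092 +389.24684]
  H  [-0.22988 -0.09220 +1.00000]
B = K⁻¹H; ‖b₁‖=1.267684, ‖b₂‖=1.267684; λ = 2/(‖b₁‖+‖b₂‖) = 0.788840, sign → tz>0 ⇒ λ=+0.788840
r₁ = λ·B[:,0] = (+0.96099,-0.20884,-0.18134); r₂ = λ·B[:,1] = (+0.19868,+0.97736,-0.07273)
r₃ = r₁×r₂ = (+0.19242,+0.03387,+0.98073); SVD([r₁ r₂ r₃]) → R = UVᵀ:
  R  [+0.96099 +0.19868 +0.19242]
  R  [-0.20884 +0.97736 +0.03387]
  R  [-0.18134 -0.07273 +0.98073]
t = (-0.07819, +0.17334, +0.78884) m
tr R = 2.919079; θ = arccos((tr R − 1)/2) = 0.285434 rad = 16.354°
axis k = ((R−Rᵀ)₃₂, (R−Rᵀ)₁₃, (R−Rᵀ)₂₁) / (2 sinθ) = (-0.189289, +0.663702, -0.723650)
rvec = θ·k = (-0.054029, +0.189443, -0.206554)

rvec=(-0.0540, 0.1894, -0.2066) tvec=(-0.0782, 0.1733, 0.7888)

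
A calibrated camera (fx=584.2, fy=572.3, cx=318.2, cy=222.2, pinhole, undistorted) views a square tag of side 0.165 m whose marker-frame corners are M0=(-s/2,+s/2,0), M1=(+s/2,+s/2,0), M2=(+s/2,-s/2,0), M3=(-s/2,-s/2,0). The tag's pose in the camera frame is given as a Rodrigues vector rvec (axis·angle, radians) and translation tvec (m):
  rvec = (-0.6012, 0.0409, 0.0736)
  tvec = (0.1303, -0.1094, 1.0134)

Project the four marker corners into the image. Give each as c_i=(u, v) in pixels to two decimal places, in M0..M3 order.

c0=(343.08, 194.94) c1=(443.20, 200.28) c2=(439.59, 128.62) c3=(348.25, 124.41)

Intrinsics K: fx=584.2, fy=572.3, cx=318.2, cy=222.2
Marker side s = 0.165 m; corners in marker frame (Z=0):
  M0 = (-0.0825, +0.0825, 0)
  M1 = (+0.0825, +0.0825, 0)
  M2 = (+0.0825, -0.0825, 0)
  M3 = (-0.0825, -0.0825, 0)
rvec = (-0.6012, 0.0409, 0.0736), |rvec| = θ = 0.60707 rad = 34.782°
Rodrigues: sinθ=0.57046, 1−cosθ=0.17868; R = I + sinθ·[k]× + (1−cosθ)·[k]×²:
    [+0.99656 -0.08108 +0.01698]
    [+0.05724 +0.82214 +0.56641]
    [-0.05989 -0.56349 +0.82395]
t = (0.1303, -0.1094, 1.0134) m
M0: Pc = R·M0+t = (+0.04139, -0.04630, +0.97185); u = 584.2·(+0.04139)/0.97185 + 318.2 = 343.0829, v = 572.3·(-0.04630)/0.97185 + 222.2 = 194.9373
M1: Pc = R·M1+t = (+0.20583, -0.03685, +0.96197); u = 584.2·(+0.20583)/0.96197 + 318.2 = 443.1976, v = 572.3·(-0.03685)/0.96197 + 222.2 = 200.2762
M2: Pc = R·M2+t = (+0.21921, -0.17250, +1.05495); u = 584.2·(+0.21921)/1.05495 + 318.2 = 439.5900, v = 572.3·(-0.17250)/1.05495 + 222.2 = 128.6181
M3: Pc = R·M3+t = (+0.05477, -0.18195, +1.06483); u = 584.2·(+0.05477)/1.06483 + 318.2 = 348.2503, v = 572.3·(-0.18195)/1.06483 + 222.2 = 124.4104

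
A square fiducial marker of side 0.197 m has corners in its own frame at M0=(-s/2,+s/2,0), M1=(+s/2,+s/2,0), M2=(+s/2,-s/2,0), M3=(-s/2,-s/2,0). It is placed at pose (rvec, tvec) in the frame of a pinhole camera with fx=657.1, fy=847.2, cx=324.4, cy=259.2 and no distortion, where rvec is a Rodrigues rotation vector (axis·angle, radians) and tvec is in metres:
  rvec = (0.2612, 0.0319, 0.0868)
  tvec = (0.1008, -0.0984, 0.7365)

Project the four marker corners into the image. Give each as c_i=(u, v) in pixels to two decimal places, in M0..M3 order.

Intrinsics K: fx=657.1, fy=847.2, cx=324.4, cy=259.2
Marker side s = 0.197 m; corners in marker frame (Z=0):
  M0 = (-0.0985, +0.0985, 0)
  M1 = (+0.0985, +0.0985, 0)
  M2 = (+0.0985, -0.0985, 0)
  M3 = (-0.0985, -0.0985, 0)
rvec = (0.2612, 0.0319, 0.0868), |rvec| = θ = 0.27709 rad = 15.876°
Rodrigues: sinθ=0.27356, 1−cosθ=0.03814; R = I + sinθ·[k]× + (1−cosθ)·[k]×²:
    [+0.99575 -0.08155 +0.04276]
    [+0.08983 +0.96236 -0.25649]
    [-0.02023 +0.25925 +0.96560]
t = (0.1008, -0.0984, 0.7365) m
M0: Pc = R·M0+t = (-0.00531, -0.01246, +0.76403); u = 657.1·(-0.00531)/0.76403 + 324.4 = 319.8292, v = 847.2·(-0.01246)/0.76403 + 259.2 = 245.3881
M1: Pc = R·M1+t = (+0.19085, +0.00524, +0.76004); u = 657.1·(+0.19085)/0.76004 + 324.4 = 489.3992, v = 847.2·(+0.00524)/0.76004 + 259.2 = 265.0422
M2: Pc = R·M2+t = (+0.20691, -0.18434, +0.70897); u = 657.1·(+0.20691)/0.70897 + 324.4 = 516.1757, v = 847.2·(-0.18434)/0.70897 + 259.2 = 38.9143
M3: Pc = R·M3+t = (+0.01075, -0.20204, +0.71296); u = 657.1·(+0.01075)/0.71296 + 324.4 = 334.3092, v = 847.2·(-0.20204)/0.71296 + 259.2 = 19.1163

c0=(319.83, 245.39) c1=(489.40, 265.04) c2=(516.18, 38.91) c3=(334.31, 19.12)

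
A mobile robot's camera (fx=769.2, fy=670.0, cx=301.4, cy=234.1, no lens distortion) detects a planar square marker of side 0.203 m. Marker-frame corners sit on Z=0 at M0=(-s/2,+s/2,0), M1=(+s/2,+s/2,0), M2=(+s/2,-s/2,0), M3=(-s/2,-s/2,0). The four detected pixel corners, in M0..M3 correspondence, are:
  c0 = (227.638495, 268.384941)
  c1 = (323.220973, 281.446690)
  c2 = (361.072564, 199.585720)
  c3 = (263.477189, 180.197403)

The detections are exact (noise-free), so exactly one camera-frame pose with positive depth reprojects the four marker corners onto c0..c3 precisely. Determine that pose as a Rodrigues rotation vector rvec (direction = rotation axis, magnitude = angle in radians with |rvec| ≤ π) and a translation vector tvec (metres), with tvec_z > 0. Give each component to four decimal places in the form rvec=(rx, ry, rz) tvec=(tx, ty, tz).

Intrinsics K: fx=769.2, fy=670.0, cx=301.4, cy=234.1
Marker side s = 0.203 m; corners in marker frame (Z=0):
  M0 = (-0.1015, +0.1015, 0)
  M1 = (+0.1015, +0.1015, 0)
  M2 = (+0.1015, -0.1015, 0)
  M3 = (-0.1015, -0.1015, 0)
Detected image corners:
  c0 = (227.638495, 268.384941) px
  c1 = (323.220973, 281.446690) px
  c2 = (361.072564, 199.585720) px
  c3 = (263.477189, 180.197403) px
Planar DLT: solve 8×8 A·h = b for H (H[2,2]=1):
  H  [+570.72967 -115.24653 +295.01499]
  H  [+154.73134 +470.85733 +233.64531]
  H  [+0.32341 +0.22603 +1.00000]
B = K⁻¹H; ‖b₁‖=0.705013, ‖b₂‖=0.705013; λ = 2/(‖b₁‖+‖b₂‖) = 1.418414, sign → tz>0 ⇒ λ=+1.418414
r₁ = λ·B[:,0] = (+0.87268,+0.16729,+0.45873); r₂ = λ·B[:,1] = (-0.33814,+0.88480,+0.32060)
r₃ = r₁×r₂ = (-0.35226,-0.43490,+0.82872); SVD([r₁ r₂ r₃]) → R = UVᵀ:
  R  [+0.87268 -0.33814 -0.35226]
  R  [+0.16729 +0.88480 -0.43490]
  R  [+0.45873 +0.32060 +0.82872]
t = (-0.01177, -0.00096, +1.41841) m
tr R = 2.586205; θ = arccos((tr R − 1)/2) = 0.654910 rad = 37.524°
axis k = ((R−Rᵀ)₃₂, (R−Rᵀ)₁₃, (R−Rᵀ)₂₁) / (2 sinθ) = (+0.620194, -0.665742, +0.414906)
rvec = θ·k = (+0.406172, -0.436001, +0.271726)

rvec=(0.4062, -0.4360, 0.2717) tvec=(-0.0118, -0.0010, 1.4184)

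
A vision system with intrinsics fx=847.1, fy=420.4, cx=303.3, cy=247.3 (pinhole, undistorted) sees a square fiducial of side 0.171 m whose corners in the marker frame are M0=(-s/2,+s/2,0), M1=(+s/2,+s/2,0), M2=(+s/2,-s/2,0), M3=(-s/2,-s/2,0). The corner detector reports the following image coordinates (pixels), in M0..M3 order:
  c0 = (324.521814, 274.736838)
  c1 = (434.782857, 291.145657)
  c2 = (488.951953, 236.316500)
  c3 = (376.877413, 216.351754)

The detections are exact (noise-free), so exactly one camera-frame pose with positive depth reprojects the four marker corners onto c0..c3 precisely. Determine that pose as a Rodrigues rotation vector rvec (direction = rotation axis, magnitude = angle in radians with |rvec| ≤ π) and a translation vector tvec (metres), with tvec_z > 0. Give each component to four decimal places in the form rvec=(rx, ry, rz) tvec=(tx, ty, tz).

rvec=(0.3296, -0.2851, 0.3527) tvec=(0.1374, 0.0217, 1.1209)

Intrinsics K: fx=847.1, fy=420.4, cx=303.3, cy=247.3
Marker side s = 0.171 m; corners in marker frame (Z=0):
  M0 = (-0.0855, +0.0855, 0)
  M1 = (+0.0855, +0.0855, 0)
  M2 = (+0.0855, -0.0855, 0)
  M3 = (-0.0855, -0.0855, 0)
Detected image corners:
  c0 = (324.521814, 274.736838) px
  c1 = (434.782857, 291.145657) px
  c2 = (488.951953, 236.316500) px
  c3 = (376.877413, 216.351754) px
Planar DLT: solve 8×8 A·h = b for H (H[2,2]=1):
  H  [+768.54670 -216.05020 +407.13467]
  H  [+180.44698 +390.66713 +255.43372]
  H  [+0.29179 +0.23520 +1.00000]
B = K⁻¹H; ‖b₁‖=0.892170, ‖b₂‖=0.892170; λ = 2/(‖b₁‖+‖b₂‖) = 1.120862, sign → tz>0 ⇒ λ=+1.120862
r₁ = λ·B[:,0] = (+0.89982,+0.28871,+0.32706); r₂ = λ·B[:,1] = (-0.38026,+0.88651,+0.26363)
r₃ = r₁×r₂ = (-0.21383,-0.36158,+0.90749); SVD([r₁ r₂ r₃]) → R = UVᵀ:
  R  [+0.89982 -0.38026 -0.21383]
  R  [+0.28871 +0.88651 -0.36158]
  R  [+0.32706 +0.26363 +0.90749]
t = (+0.13739, +0.02169, +1.12086) m
tr R = 2.693821; θ = arccos((tr R − 1)/2) = 0.560648 rad = 32.123°
axis k = ((R−Rᵀ)₃₂, (R−Rᵀ)₁₃, (R−Rᵀ)₂₁) / (2 sinθ) = (+0.587896, -0.508600, +0.629050)
rvec = θ·k = (+0.329603, -0.285146, +0.352676)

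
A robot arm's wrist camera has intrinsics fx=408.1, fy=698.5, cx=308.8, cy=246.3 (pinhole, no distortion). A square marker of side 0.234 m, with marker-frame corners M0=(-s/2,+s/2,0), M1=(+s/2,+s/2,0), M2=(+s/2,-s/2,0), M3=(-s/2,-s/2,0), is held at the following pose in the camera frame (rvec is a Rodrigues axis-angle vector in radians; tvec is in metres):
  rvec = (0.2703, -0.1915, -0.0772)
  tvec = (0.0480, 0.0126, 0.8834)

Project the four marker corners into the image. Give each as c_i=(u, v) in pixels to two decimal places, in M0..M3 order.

Intrinsics K: fx=408.1, fy=698.5, cx=308.8, cy=246.3
Marker side s = 0.234 m; corners in marker frame (Z=0):
  M0 = (-0.1170, +0.1170, 0)
  M1 = (+0.1170, +0.1170, 0)
  M2 = (+0.1170, -0.1170, 0)
  M3 = (-0.1170, -0.1170, 0)
rvec = (0.2703, -0.1915, -0.0772), |rvec| = θ = 0.34014 rad = 19.488°
Rodrigues: sinθ=0.33362, 1−cosθ=0.05729; R = I + sinθ·[k]× + (1−cosθ)·[k]×²:
    [+0.97889 +0.05009 -0.19816]
    [-0.10135 +0.96087 -0.25780]
    [+0.17750 +0.27244 +0.94566]
t = (0.0480, 0.0126, 0.8834) m
M0: Pc = R·M0+t = (-0.06067, +0.13688, +0.89451); u = 408.1·(-0.06067)/0.89451 + 308.8 = 281.1207, v = 698.5·(+0.13688)/0.89451 + 246.3 = 353.1862
M1: Pc = R·M1+t = (+0.16839, +0.11316, +0.93604); u = 408.1·(+0.16839)/0.93604 + 308.8 = 382.2155, v = 698.5·(+0.11316)/0.93604 + 246.3 = 330.7455
M2: Pc = R·M2+t = (+0.15667, -0.11168, +0.87229); u = 408.1·(+0.15667)/0.87229 + 308.8 = 382.0977, v = 698.5·(-0.11168)/0.87229 + 246.3 = 156.8707
M3: Pc = R·M3+t = (-0.07239, -0.08796, +0.83076); u = 408.1·(-0.07239)/0.83076 + 308.8 = 273.2392, v = 698.5·(-0.08796)/0.83076 + 246.3 = 172.3405

c0=(281.12, 353.19) c1=(382.22, 330.75) c2=(382.10, 156.87) c3=(273.24, 172.34)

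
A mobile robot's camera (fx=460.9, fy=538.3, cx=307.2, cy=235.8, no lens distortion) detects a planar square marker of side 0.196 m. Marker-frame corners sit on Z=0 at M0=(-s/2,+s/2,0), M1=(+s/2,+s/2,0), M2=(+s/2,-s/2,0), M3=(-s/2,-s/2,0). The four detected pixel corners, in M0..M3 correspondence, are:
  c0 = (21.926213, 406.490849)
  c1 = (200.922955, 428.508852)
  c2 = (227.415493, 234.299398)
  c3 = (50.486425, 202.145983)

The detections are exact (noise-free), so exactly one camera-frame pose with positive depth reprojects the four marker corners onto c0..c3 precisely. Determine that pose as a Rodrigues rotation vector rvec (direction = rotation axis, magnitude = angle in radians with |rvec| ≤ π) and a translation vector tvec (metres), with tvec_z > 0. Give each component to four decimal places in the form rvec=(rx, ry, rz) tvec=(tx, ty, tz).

Intrinsics K: fx=460.9, fy=538.3, cx=307.2, cy=235.8
Marker side s = 0.196 m; corners in marker frame (Z=0):
  M0 = (-0.0980, +0.0980, 0)
  M1 = (+0.0980, +0.0980, 0)
  M2 = (+0.0980, -0.0980, 0)
  M3 = (-0.0980, -0.0980, 0)
Detected image corners:
  c0 = (21.926213, 406.490849) px
  c1 = (200.922955, 428.508852) px
  c2 = (227.415493, 234.299398) px
  c3 = (50.486425, 202.145983) px
Planar DLT: solve 8×8 A·h = b for H (H[2,2]=1):
  H  [+940.76882 -142.65214 +127.49811]
  H  [+221.53302 +1010.09726 +318.02600]
  H  [+0.26204 -0.01875 +1.00000]
B = K⁻¹H; ‖b₁‖=1.908022, ‖b₂‖=1.908022; λ = 2/(‖b₁‖+‖b₂‖) = 0.524103, sign → tz>0 ⇒ λ=+0.524103
r₁ = λ·B[:,0] = (+0.97824,+0.15553,+0.13734); r₂ = λ·B[:,1] = (-0.15567,+0.98776,-0.00983)
r₃ = r₁×r₂ = (-0.13718,-0.01177,+0.99048); SVD([r₁ r₂ r₃]) → R = UVᵀ:
  R  [+0.97824 -0.15567 -0.13718]
  R  [+0.15553 +0.98776 -0.01177]
  R  [+0.13734 -0.00983 +0.99048]
t = (-0.20434, +0.08006, +0.52410) m
tr R = 2.956474; θ = arccos((tr R − 1)/2) = 0.209008 rad = 11.975°
axis k = ((R−Rᵀ)₃₂, (R−Rᵀ)₁₃, (R−Rᵀ)₂₁) / (2 sinθ) = (+0.004679, -0.661530, +0.749904)
rvec = θ·k = (+0.000978, -0.138265, +0.156736)

rvec=(0.0010, -0.1383, 0.1567) tvec=(-0.2043, 0.0801, 0.5241)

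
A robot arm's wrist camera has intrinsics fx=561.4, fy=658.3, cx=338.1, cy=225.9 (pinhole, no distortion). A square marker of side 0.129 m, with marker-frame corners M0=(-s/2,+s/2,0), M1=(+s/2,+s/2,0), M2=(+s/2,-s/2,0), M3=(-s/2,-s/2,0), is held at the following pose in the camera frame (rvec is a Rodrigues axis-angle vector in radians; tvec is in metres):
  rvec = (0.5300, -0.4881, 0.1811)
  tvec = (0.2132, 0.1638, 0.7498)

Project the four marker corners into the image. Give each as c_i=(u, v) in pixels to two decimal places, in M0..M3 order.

c0=(442.20, 416.33) c1=(511.93, 405.80) c2=(552.78, 323.49) c3=(481.06, 327.34)

Intrinsics K: fx=561.4, fy=658.3, cx=338.1, cy=225.9
Marker side s = 0.129 m; corners in marker frame (Z=0):
  M0 = (-0.0645, +0.0645, 0)
  M1 = (+0.0645, +0.0645, 0)
  M2 = (+0.0645, -0.0645, 0)
  M3 = (-0.0645, -0.0645, 0)
rvec = (0.5300, -0.4881, 0.1811), |rvec| = θ = 0.74293 rad = 42.567°
Rodrigues: sinθ=0.67645, 1−cosθ=0.26351; R = I + sinθ·[k]× + (1−cosθ)·[k]×²:
    [+0.87060 -0.28840 -0.39860]
    [+0.04139 +0.85023 -0.52477]
    [+0.49025 +0.44037 +0.75215]
t = (0.2132, 0.1638, 0.7498) m
M0: Pc = R·M0+t = (+0.13844, +0.21597, +0.74658); u = 561.4·(+0.13844)/0.74658 + 338.1 = 442.2046, v = 658.3·(+0.21597)/0.74658 + 225.9 = 416.3321
M1: Pc = R·M1+t = (+0.25075, +0.22131, +0.80982); u = 561.4·(+0.25075)/0.80982 + 338.1 = 511.9303, v = 658.3·(+0.22131)/0.80982 + 225.9 = 405.8008
M2: Pc = R·M2+t = (+0.28796, +0.11163, +0.75302); u = 561.4·(+0.28796)/0.75302 + 338.1 = 552.7807, v = 658.3·(+0.11163)/0.75302 + 225.9 = 323.4883
M3: Pc = R·M3+t = (+0.17565, +0.10629, +0.68978); u = 561.4·(+0.17565)/0.68978 + 338.1 = 481.0580, v = 658.3·(+0.10629)/0.68978 + 225.9 = 327.3402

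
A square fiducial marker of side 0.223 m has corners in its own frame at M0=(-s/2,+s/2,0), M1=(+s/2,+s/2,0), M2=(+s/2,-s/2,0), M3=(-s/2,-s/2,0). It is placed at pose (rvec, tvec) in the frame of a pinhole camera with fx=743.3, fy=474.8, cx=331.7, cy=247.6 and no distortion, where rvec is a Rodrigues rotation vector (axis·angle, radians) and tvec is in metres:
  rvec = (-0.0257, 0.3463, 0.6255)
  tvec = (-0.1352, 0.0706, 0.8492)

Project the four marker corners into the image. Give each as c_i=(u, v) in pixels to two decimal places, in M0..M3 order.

Intrinsics K: fx=743.3, fy=474.8, cx=331.7, cy=247.6
Marker side s = 0.223 m; corners in marker frame (Z=0):
  M0 = (-0.1115, +0.1115, 0)
  M1 = (+0.1115, +0.1115, 0)
  M2 = (+0.1115, -0.1115, 0)
  M3 = (-0.1115, -0.1115, 0)
rvec = (-0.0257, 0.3463, 0.6255), |rvec| = θ = 0.71543 rad = 40.991°
Rodrigues: sinθ=0.65594, 1−cosθ=0.24519; R = I + sinθ·[k]× + (1−cosθ)·[k]×²:
    [+0.75513 -0.57775 +0.30980]
    [+0.56923 +0.81226 +0.12733]
    [-0.32521 +0.08020 +0.94224]
t = (-0.1352, 0.0706, 0.8492) m
M0: Pc = R·M0+t = (-0.28382, +0.09770, +0.89440); u = 743.3·(-0.28382)/0.89440 + 331.7 = 95.8322, v = 474.8·(+0.09770)/0.89440 + 247.6 = 299.4638
M1: Pc = R·M1+t = (-0.11542, +0.22464, +0.82188); u = 743.3·(-0.11542)/0.82188 + 331.7 = 227.3133, v = 474.8·(+0.22464)/0.82188 + 247.6 = 377.3719
M2: Pc = R·M2+t = (+0.01342, +0.04350, +0.80400); u = 743.3·(+0.01342)/0.80400 + 331.7 = 344.1037, v = 474.8·(+0.04350)/0.80400 + 247.6 = 273.2899
M3: Pc = R·M3+t = (-0.15498, -0.08344, +0.87652); u = 743.3·(-0.15498)/0.87652 + 331.7 = 200.2768, v = 474.8·(-0.08344)/0.87652 + 247.6 = 202.4037

c0=(95.83, 299.46) c1=(227.31, 377.37) c2=(344.10, 273.29) c3=(200.28, 202.40)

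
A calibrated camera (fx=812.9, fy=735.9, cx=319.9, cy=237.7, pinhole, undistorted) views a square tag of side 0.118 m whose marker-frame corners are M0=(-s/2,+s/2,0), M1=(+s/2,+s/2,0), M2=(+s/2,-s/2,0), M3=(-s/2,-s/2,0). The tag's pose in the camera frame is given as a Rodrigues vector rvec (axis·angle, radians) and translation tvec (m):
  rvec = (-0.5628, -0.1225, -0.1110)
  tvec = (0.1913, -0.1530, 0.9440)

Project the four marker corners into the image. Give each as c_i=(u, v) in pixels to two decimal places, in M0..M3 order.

c0=(446.84, 156.96) c1=(547.16, 151.76) c2=(519.38, 82.99) c3=(424.99, 86.64)

Intrinsics K: fx=812.9, fy=735.9, cx=319.9, cy=237.7
Marker side s = 0.118 m; corners in marker frame (Z=0):
  M0 = (-0.0590, +0.0590, 0)
  M1 = (+0.0590, +0.0590, 0)
  M2 = (+0.0590, -0.0590, 0)
  M3 = (-0.0590, -0.0590, 0)
rvec = (-0.5628, -0.1225, -0.1110), |rvec| = θ = 0.58658 rad = 33.608°
Rodrigues: sinθ=0.55351, 1−cosθ=0.16716; R = I + sinθ·[k]× + (1−cosθ)·[k]×²:
    [+0.98672 +0.13824 -0.08525]
    [-0.07125 +0.84013 +0.53768]
    [+0.14595 -0.52447 +0.83883]
t = (0.1913, -0.1530, 0.9440) m
M0: Pc = R·M0+t = (+0.14124, -0.09923, +0.90445); u = 812.9·(+0.14124)/0.90445 + 319.9 = 446.8435, v = 735.9·(-0.09923)/0.90445 + 237.7 = 156.9629
M1: Pc = R·M1+t = (+0.25767, -0.10764, +0.92167); u = 812.9·(+0.25767)/0.92167 + 319.9 = 547.1645, v = 735.9·(-0.10764)/0.92167 + 237.7 = 151.7587
M2: Pc = R·M2+t = (+0.24136, -0.20677, +0.98355); u = 812.9·(+0.24136)/0.98355 + 319.9 = 519.3827, v = 735.9·(-0.20677)/0.98355 + 237.7 = 82.9927
M3: Pc = R·M3+t = (+0.12493, -0.19836, +0.96633); u = 812.9·(+0.12493)/0.96633 + 319.9 = 424.9915, v = 735.9·(-0.19836)/0.96633 + 237.7 = 86.6381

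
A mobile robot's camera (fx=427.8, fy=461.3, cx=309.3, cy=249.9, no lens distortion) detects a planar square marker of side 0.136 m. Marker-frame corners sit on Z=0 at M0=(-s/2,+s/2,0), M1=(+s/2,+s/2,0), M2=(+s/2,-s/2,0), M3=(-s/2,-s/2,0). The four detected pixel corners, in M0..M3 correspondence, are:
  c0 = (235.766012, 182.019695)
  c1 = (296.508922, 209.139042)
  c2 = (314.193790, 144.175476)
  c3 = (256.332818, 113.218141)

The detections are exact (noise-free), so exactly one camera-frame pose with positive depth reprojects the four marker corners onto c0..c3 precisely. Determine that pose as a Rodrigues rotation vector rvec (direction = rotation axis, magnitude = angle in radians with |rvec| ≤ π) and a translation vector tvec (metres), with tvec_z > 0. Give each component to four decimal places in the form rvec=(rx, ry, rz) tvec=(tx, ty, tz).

Intrinsics K: fx=427.8, fy=461.3, cx=309.3, cy=249.9
Marker side s = 0.136 m; corners in marker frame (Z=0):
  M0 = (-0.0680, +0.0680, 0)
  M1 = (+0.0680, +0.0680, 0)
  M2 = (+0.0680, -0.0680, 0)
  M3 = (-0.0680, -0.0680, 0)
Detected image corners:
  c0 = (235.766012, 182.019695) px
  c1 = (296.508922, 209.139042) px
  c2 = (314.193790, 144.175476) px
  c3 = (256.332818, 113.218141) px
Planar DLT: solve 8×8 A·h = b for H (H[2,2]=1):
  H  [+575.46433 -193.77361 +276.84723]
  H  [+295.77829 +459.83052 +162.19653]
  H  [+0.50620 -0.19408 +1.00000]
B = K⁻¹H; ‖b₁‖=1.161768, ‖b₂‖=1.161768; λ = 2/(‖b₁‖+‖b₂‖) = 0.860757, sign → tz>0 ⇒ λ=+0.860757
r₁ = λ·B[:,0] = (+0.84284,+0.31586,+0.43572); r₂ = λ·B[:,1] = (-0.26910,+0.94851,-0.16705)
r₃ = r₁×r₂ = (-0.46605,+0.02355,+0.88444); SVD([r₁ r₂ r₃]) → R = UVᵀ:
  R  [+0.84284 -0.26910 -0.46605]
  R  [+0.31586 +0.94851 +0.02355]
  R  [+0.43572 -0.16705 +0.88444]
t = (-0.06530, -0.16365, +0.86076) m
tr R = 2.675799; θ = arccos((tr R − 1)/2) = 0.577373 rad = 33.081°
axis k = ((R−Rᵀ)₃₂, (R−Rᵀ)₁₃, (R−Rᵀ)₂₁) / (2 sinθ) = (-0.174598, -0.826060, +0.535855)
rvec = θ·k = (-0.100808, -0.476945, +0.309388)

rvec=(-0.1008, -0.4769, 0.3094) tvec=(-0.0653, -0.1636, 0.8608)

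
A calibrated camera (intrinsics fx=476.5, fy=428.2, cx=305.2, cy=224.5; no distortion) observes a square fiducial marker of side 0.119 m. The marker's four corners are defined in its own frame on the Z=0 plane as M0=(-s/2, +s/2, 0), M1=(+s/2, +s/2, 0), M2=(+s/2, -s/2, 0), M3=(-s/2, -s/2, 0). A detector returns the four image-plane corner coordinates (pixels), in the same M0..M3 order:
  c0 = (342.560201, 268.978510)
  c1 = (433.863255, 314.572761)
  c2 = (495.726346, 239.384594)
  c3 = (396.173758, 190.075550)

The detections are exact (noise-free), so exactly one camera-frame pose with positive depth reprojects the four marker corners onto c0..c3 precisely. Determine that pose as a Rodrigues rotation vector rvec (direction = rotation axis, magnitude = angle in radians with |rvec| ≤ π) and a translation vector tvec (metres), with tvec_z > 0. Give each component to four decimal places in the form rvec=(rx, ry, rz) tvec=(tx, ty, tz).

Intrinsics K: fx=476.5, fy=428.2, cx=305.2, cy=224.5
Marker side s = 0.119 m; corners in marker frame (Z=0):
  M0 = (-0.0595, +0.0595, 0)
  M1 = (+0.0595, +0.0595, 0)
  M2 = (+0.0595, -0.0595, 0)
  M3 = (-0.0595, -0.0595, 0)
Detected image corners:
  c0 = (342.560201, 268.978510) px
  c1 = (433.863255, 314.572761) px
  c2 = (495.726346, 239.384594) px
  c3 = (396.173758, 190.075550) px
Planar DLT: solve 8×8 A·h = b for H (H[2,2]=1):
  H  [+787.61899 -189.90909 +415.77767]
  H  [+390.30213 +826.73091 +254.83184]
  H  [-0.03077 +0.70783 +1.00000]
B = K⁻¹H; ‖b₁‖=1.912893, ‖b₂‖=1.912893; λ = 2/(‖b₁‖+‖b₂‖) = 0.522768, sign → tz>0 ⇒ λ=+0.522768
r₁ = λ·B[:,0] = (+0.87440,+0.48494,-0.01609); r₂ = λ·B[:,1] = (-0.44536,+0.81531,+0.37003)
r₃ = r₁×r₂ = (+0.19256,-0.31639,+0.92888); SVD([r₁ r₂ r₃]) → R = UVᵀ:
  R  [+0.87440 -0.44536 +0.19256]
  R  [+0.48494 +0.81531 -0.31639]
  R  [-0.01609 +0.37003 +0.92888]
t = (+0.12131, +0.03703, +0.52277) m
tr R = 2.618593; θ = arccos((tr R − 1)/2) = 0.627843 rad = 35.973°
axis k = ((R−Rᵀ)₃₂, (R−Rᵀ)₁₃, (R−Rᵀ)₂₁) / (2 sinθ) = (+0.584290, +0.177602, +0.791873)
rvec = θ·k = (+0.366843, +0.111506, +0.497171)

rvec=(0.3668, 0.1115, 0.4972) tvec=(0.1213, 0.0370, 0.5228)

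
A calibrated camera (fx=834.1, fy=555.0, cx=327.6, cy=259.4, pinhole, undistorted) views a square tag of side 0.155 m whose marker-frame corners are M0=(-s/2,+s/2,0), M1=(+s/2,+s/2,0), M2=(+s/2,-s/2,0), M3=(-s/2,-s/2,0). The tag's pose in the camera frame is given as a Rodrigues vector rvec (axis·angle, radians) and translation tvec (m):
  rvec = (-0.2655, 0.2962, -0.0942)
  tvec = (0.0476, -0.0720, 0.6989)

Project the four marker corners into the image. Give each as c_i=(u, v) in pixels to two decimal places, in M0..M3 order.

c0=(301.22, 269.38) c1=(487.06, 252.94) c2=(467.67, 135.01) c3=(293.51, 157.31)

Intrinsics K: fx=834.1, fy=555.0, cx=327.6, cy=259.4
Marker side s = 0.155 m; corners in marker frame (Z=0):
  M0 = (-0.0775, +0.0775, 0)
  M1 = (+0.0775, +0.0775, 0)
  M2 = (+0.0775, -0.0775, 0)
  M3 = (-0.0775, -0.0775, 0)
rvec = (-0.2655, 0.2962, -0.0942), |rvec| = θ = 0.40878 rad = 23.421°
Rodrigues: sinθ=0.39749, 1−cosθ=0.08239; R = I + sinθ·[k]× + (1−cosθ)·[k]×²:
    [+0.95236 +0.05282 +0.30035]
    [-0.13037 +0.96087 +0.24441]
    [-0.27569 -0.27193 +0.92198]
t = (0.0476, -0.0720, 0.6989) m
M0: Pc = R·M0+t = (-0.02211, +0.01257, +0.69919); u = 834.1·(-0.02211)/0.69919 + 327.6 = 301.2185, v = 555.0·(+0.01257)/0.69919 + 259.4 = 269.3787
M1: Pc = R·M1+t = (+0.12550, -0.00764, +0.65646); u = 834.1·(+0.12550)/0.65646 + 327.6 = 487.0632, v = 555.0·(-0.00764)/0.65646 + 259.4 = 252.9435
M2: Pc = R·M2+t = (+0.11731, -0.15657, +0.69861); u = 834.1·(+0.11731)/0.69861 + 327.6 = 467.6671, v = 555.0·(-0.15657)/0.69861 + 259.4 = 135.0141
M3: Pc = R·M3+t = (-0.03030, -0.13636, +0.74134); u = 834.1·(-0.03030)/0.74134 + 327.6 = 293.5065, v = 555.0·(-0.13636)/0.74134 + 259.4 = 157.3124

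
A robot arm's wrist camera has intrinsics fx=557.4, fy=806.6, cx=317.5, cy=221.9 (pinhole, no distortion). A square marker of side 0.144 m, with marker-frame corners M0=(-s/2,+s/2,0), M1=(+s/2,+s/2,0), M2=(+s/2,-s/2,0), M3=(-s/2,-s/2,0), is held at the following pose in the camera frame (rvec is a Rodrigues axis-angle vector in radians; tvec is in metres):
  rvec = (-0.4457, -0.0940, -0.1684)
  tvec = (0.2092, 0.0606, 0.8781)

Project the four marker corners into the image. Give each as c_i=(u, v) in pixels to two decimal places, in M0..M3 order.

c0=(418.29, 351.51) c1=(508.09, 329.59) c2=(479.55, 209.98) c3=(395.22, 227.99)

Intrinsics K: fx=557.4, fy=806.6, cx=317.5, cy=221.9
Marker side s = 0.144 m; corners in marker frame (Z=0):
  M0 = (-0.0720, +0.0720, 0)
  M1 = (+0.0720, +0.0720, 0)
  M2 = (+0.0720, -0.0720, 0)
  M3 = (-0.0720, -0.0720, 0)
rvec = (-0.4457, -0.0940, -0.1684), |rvec| = θ = 0.48564 rad = 27.825°
Rodrigues: sinθ=0.46677, 1−cosθ=0.11562; R = I + sinθ·[k]× + (1−cosθ)·[k]×²:
    [+0.98177 +0.18240 -0.05355]
    [-0.14132 +0.88871 +0.43615]
    [+0.12714 -0.42063 +0.89828]
t = (0.2092, 0.0606, 0.8781) m
M0: Pc = R·M0+t = (+0.15165, +0.13476, +0.83866); u = 557.4·(+0.15165)/0.83866 + 317.5 = 418.2884, v = 806.6·(+0.13476)/0.83866 + 221.9 = 351.5103
M1: Pc = R·M1+t = (+0.29302, +0.11441, +0.85697); u = 557.4·(+0.29302)/0.85697 + 317.5 = 508.0893, v = 806.6·(+0.11441)/0.85697 + 221.9 = 329.5874
M2: Pc = R·M2+t = (+0.26675, -0.01356, +0.91754); u = 557.4·(+0.26675)/0.91754 + 317.5 = 479.5518, v = 806.6·(-0.01356)/0.91754 + 221.9 = 209.9777
M3: Pc = R·M3+t = (+0.12538, +0.00679, +0.89923); u = 557.4·(+0.12538)/0.89923 + 317.5 = 395.2186, v = 806.6·(+0.00679)/0.89923 + 221.9 = 227.9886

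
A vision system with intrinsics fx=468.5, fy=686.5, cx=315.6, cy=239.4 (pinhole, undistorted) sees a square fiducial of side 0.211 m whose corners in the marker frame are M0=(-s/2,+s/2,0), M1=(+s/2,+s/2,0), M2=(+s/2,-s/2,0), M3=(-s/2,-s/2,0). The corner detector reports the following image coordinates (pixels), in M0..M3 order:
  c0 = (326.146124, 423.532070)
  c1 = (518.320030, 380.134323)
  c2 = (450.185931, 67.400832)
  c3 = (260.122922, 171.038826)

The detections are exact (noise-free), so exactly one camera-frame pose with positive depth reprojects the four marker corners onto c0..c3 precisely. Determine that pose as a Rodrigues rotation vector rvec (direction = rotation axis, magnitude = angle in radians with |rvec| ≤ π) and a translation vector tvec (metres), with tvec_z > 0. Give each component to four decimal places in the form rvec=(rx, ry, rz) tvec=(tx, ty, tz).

Intrinsics K: fx=468.5, fy=686.5, cx=315.6, cy=239.4
Marker side s = 0.211 m; corners in marker frame (Z=0):
  M0 = (-0.1055, +0.1055, 0)
  M1 = (+0.1055, +0.1055, 0)
  M2 = (+0.1055, -0.1055, 0)
  M3 = (-0.1055, -0.1055, 0)
Detected image corners:
  c0 = (326.146124, 423.532070) px
  c1 = (518.320030, 380.134323) px
  c2 = (450.185931, 67.400832) px
  c3 = (260.122922, 171.038826) px
Planar DLT: solve 8×8 A·h = b for H (H[2,2]=1):
  H  [+541.26010 +425.05513 +380.21549]
  H  [-588.67340 +1397.41921 +268.29327]
  H  [-0.93817 +0.27693 +1.00000]
B = K⁻¹H; ‖b₁‖=2.087063, ‖b₂‖=2.087063; λ = 2/(‖b₁‖+‖b₂‖) = 0.479142, sign → tz>0 ⇒ λ=+0.479142
r₁ = λ·B[:,0] = (+0.85637,-0.25411,-0.44952); r₂ = λ·B[:,1] = (+0.34533,+0.92906,+0.13269)
r₃ = r₁×r₂ = (+0.38391,-0.26886,+0.88336); SVD([r₁ r₂ r₃]) → R = UVᵀ:
  R  [+0.85637 +0.34533 +0.38391]
  R  [-0.25411 +0.92906 -0.26886]
  R  [-0.44952 +0.13269 +0.88336]
t = (+0.06608, +0.02017, +0.47914) m
tr R = 2.668784; θ = arccos((tr R − 1)/2) = 0.583767 rad = 33.447°
axis k = ((R−Rᵀ)₃₂, (R−Rᵀ)₁₃, (R−Rᵀ)₂₁) / (2 sinθ) = (+0.364271, +0.756049, -0.543780)
rvec = θ·k = (+0.212649, +0.441357, -0.317441)

rvec=(0.2126, 0.4414, -0.3174) tvec=(0.0661, 0.0202, 0.4791)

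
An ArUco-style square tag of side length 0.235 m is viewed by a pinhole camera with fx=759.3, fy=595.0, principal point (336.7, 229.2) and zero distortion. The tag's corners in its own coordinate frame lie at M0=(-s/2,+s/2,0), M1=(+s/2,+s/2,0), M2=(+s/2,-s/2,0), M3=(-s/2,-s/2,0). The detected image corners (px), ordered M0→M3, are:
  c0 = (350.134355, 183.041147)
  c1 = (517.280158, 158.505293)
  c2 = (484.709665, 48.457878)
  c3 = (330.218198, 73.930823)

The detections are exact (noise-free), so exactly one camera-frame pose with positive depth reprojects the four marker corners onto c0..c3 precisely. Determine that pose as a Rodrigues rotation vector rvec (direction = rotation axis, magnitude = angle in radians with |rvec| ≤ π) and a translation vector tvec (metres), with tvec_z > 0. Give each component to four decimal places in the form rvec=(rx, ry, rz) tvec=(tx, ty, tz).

Intrinsics K: fx=759.3, fy=595.0, cx=336.7, cy=229.2
Marker side s = 0.235 m; corners in marker frame (Z=0):
  M0 = (-0.1175, +0.1175, 0)
  M1 = (+0.1175, +0.1175, 0)
  M2 = (+0.1175, -0.1175, 0)
  M3 = (-0.1175, -0.1175, 0)
Detected image corners:
  c0 = (350.134355, 183.041147) px
  c1 = (517.280158, 158.505293) px
  c2 = (484.709665, 48.457878) px
  c3 = (330.218198, 73.930823) px
Planar DLT: solve 8×8 A·h = b for H (H[2,2]=1):
  H  [+637.59423 -22.03480 +419.06925]
  H  [-119.08883 +429.49001 +114.10217]
  H  [-0.10875 -0.31709 +1.00000]
B = K⁻¹H; ‖b₁‖=0.908461, ‖b₂‖=0.908461; λ = 2/(‖b₁‖+‖b₂‖) = 1.100763, sign → tz>0 ⇒ λ=+1.100763
r₁ = λ·B[:,0] = (+0.97741,-0.17421,-0.11970); r₂ = λ·B[:,1] = (+0.12283,+0.92902,-0.34904)
r₃ = r₁×r₂ = (+0.17201,+0.32645,+0.92943); SVD([r₁ r₂ r₃]) → R = UVᵀ:
  R  [+0.97741 +0.12283 +0.17201]
  R  [-0.17421 +0.92902 +0.32645]
  R  [-0.11970 -0.34904 +0.92943]
t = (+0.11941, -0.21293, +1.10076) m
tr R = 2.835857; θ = arccos((tr R − 1)/2) = 0.407969 rad = 23.375°
axis k = ((R−Rᵀ)₃₂, (R−Rᵀ)₁₃, (R−Rᵀ)₂₁) / (2 sinθ) = (-0.851298, +0.367638, -0.374345)
rvec = θ·k = (-0.347303, +0.149985, -0.152721)

rvec=(-0.3473, 0.1500, -0.1527) tvec=(0.1194, -0.2129, 1.1008)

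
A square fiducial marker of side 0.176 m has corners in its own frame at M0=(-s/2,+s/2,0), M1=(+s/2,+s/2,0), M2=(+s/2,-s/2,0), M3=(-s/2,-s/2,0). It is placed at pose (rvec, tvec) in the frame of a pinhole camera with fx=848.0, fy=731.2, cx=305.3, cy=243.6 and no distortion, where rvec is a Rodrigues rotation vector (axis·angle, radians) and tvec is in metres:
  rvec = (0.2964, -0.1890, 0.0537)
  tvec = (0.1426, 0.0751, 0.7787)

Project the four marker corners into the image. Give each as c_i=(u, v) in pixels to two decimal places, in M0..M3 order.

Intrinsics K: fx=848.0, fy=731.2, cx=305.3, cy=243.6
Marker side s = 0.176 m; corners in marker frame (Z=0):
  M0 = (-0.0880, +0.0880, 0)
  M1 = (+0.0880, +0.0880, 0)
  M2 = (+0.0880, -0.0880, 0)
  M3 = (-0.0880, -0.0880, 0)
rvec = (0.2964, -0.1890, 0.0537), |rvec| = θ = 0.35561 rad = 20.375°
Rodrigues: sinθ=0.34816, 1−cosθ=0.06257; R = I + sinθ·[k]× + (1−cosθ)·[k]×²:
    [+0.98090 -0.08029 -0.17717]
    [+0.02486 +0.95511 -0.29521]
    [+0.19292 +0.28517 +0.93886]
t = (0.1426, 0.0751, 0.7787) m
M0: Pc = R·M0+t = (+0.04922, +0.15696, +0.78682); u = 848.0·(+0.04922)/0.78682 + 305.3 = 358.3420, v = 731.2·(+0.15696)/0.78682 + 243.6 = 389.4666
M1: Pc = R·M1+t = (+0.22185, +0.16134, +0.82077); u = 848.0·(+0.22185)/0.82077 + 305.3 = 534.5134, v = 731.2·(+0.16134)/0.82077 + 243.6 = 387.3302
M2: Pc = R·M2+t = (+0.23598, -0.00676, +0.77058); u = 848.0·(+0.23598)/0.77058 + 305.3 = 564.9936, v = 731.2·(-0.00676)/0.77058 + 243.6 = 237.1837
M3: Pc = R·M3+t = (+0.06335, -0.01114, +0.73663); u = 848.0·(+0.06335)/0.73663 + 305.3 = 378.2238, v = 731.2·(-0.01114)/0.73663 + 243.6 = 232.5450

c0=(358.34, 389.47) c1=(534.51, 387.33) c2=(564.99, 237.18) c3=(378.22, 232.54)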